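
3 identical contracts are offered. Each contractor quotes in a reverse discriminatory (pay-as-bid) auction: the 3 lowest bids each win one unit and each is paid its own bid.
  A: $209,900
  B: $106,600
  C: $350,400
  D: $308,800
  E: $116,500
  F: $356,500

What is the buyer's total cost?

Sorting: 106,600 (B), 116,500 (E), 209,900 (A), 308,800 (D), 350,400 (C), …
Winners (3 units): B, E, A.
Total cost = 106,600 + 116,500 + 209,900 = $433,000.

Total cost: $433,000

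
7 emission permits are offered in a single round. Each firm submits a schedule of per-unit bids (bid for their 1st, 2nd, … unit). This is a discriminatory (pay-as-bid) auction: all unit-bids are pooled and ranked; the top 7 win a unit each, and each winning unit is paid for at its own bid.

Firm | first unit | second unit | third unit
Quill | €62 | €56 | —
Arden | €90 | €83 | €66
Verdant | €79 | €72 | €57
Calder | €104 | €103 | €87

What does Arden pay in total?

Arden pays €173

Pooled unit-bids ranked (top 7): 104 (Calder-1), 103 (Calder-2), 90 (Arden-1), 87 (Calder-3), 83 (Arden-2), 79 (Verdant-1), 72 (Verdant-2)
Next rejected bid: €66 (not a price — pay-as-bid).
Arden's winning unit-bids: 90 + 83 = €173.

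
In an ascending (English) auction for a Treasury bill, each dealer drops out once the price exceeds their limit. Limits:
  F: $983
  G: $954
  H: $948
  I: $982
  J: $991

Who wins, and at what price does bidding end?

J wins at $983

Sorting limits: 991 (J) > 983 (F) > 982 (I) > 954 (G) > 948 (H)
F is the last rival to drop out, at $983; J remains and wins at that price.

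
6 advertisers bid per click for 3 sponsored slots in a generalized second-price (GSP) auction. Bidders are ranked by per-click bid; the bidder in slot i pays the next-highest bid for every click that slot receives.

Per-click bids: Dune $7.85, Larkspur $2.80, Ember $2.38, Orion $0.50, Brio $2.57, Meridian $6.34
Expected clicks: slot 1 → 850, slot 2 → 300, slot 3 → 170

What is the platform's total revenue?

Total revenue: $6665.90

Per-click bids in order: $7.85 (Dune) > $6.34 (Meridian) > $2.80 (Larkspur) > $2.57 (Brio) > …
Slot 1: Dune pays $6.34 × 850 = $5389.00
Slot 2: Meridian pays $2.80 × 300 = $840.00
Slot 3: Larkspur pays $2.57 × 170 = $436.90
Total = $6665.90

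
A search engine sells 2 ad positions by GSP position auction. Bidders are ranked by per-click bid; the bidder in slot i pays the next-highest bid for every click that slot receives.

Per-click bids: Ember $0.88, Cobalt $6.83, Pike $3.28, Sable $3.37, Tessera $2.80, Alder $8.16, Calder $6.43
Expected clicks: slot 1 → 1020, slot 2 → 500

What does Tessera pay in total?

Per-click bids in order: $8.16 (Alder) > $6.83 (Cobalt) > $6.43 (Calder) > …
Tessera ranks below slot 2 → no slot, pays nothing.

Tessera pays $0.00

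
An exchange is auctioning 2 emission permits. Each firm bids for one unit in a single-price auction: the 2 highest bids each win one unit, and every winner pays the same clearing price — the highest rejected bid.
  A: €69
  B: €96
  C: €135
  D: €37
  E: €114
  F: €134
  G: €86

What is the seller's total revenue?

Sorting: 135 (C), 134 (F), 114 (E), 96 (B), …
Winners (2 units): C, F.
Clearing price = highest rejected bid = €114.
Total revenue = 2 × €114 = €228.

Total revenue: €228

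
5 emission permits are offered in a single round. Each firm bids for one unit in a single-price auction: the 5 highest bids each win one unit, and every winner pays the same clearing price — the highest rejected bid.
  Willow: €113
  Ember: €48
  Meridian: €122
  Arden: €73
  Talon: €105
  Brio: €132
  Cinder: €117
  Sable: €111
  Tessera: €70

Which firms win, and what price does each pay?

Bids ranked high→low: 132 (Brio), 122 (Meridian), 117 (Cinder), 113 (Willow), 111 (Sable), 105 (Talon), 73 (Arden), …
Top 5: Brio, Meridian, Cinder, Willow, Sable.
First losing bid is Talon's €105, which sets the uniform price.

Brio, Meridian, Cinder, Willow, Sable; each pays €105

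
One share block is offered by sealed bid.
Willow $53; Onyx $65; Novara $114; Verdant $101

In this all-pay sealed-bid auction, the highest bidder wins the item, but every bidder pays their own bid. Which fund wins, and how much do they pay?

Rule: the highest bidder wins the item, but every bidder pays their own bid.
Bids ranked: 114 (Novara) > 101 (Verdant) > 65 (Onyx) > 53 (Willow)
Novara wins with the top bid; all bids are sunk regardless.

Novara pays $114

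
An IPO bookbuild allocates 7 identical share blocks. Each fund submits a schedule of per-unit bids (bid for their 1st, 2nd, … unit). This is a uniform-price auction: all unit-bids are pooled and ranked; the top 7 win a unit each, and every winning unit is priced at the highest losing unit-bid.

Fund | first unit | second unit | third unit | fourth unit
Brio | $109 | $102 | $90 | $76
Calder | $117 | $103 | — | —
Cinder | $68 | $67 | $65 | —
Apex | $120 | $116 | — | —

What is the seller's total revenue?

Merging the schedules and taking the best 7: 120 (Apex-1), 117 (Calder-1), 116 (Apex-2), 109 (Brio-1), 103 (Calder-2), 102 (Brio-2), 90 (Brio-3)
The (k+1)-th unit-bid is $76.
Allocation: Apex 2, Brio 3, Calder 2. Every unit priced at $76.
Revenue = 7 × 76 = $532.

Total revenue: $532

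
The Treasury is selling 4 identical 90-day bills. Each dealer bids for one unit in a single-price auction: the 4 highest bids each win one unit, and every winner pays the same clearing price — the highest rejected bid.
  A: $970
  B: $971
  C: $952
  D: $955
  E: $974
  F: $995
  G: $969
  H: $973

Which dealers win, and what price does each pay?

Sorting: 995 (F), 974 (E), 973 (H), 971 (B), 970 (A), 969 (G), …
Top 4: F, E, H, B.
Clearing price = highest rejected bid = $970.

F, E, H, B; each pays $970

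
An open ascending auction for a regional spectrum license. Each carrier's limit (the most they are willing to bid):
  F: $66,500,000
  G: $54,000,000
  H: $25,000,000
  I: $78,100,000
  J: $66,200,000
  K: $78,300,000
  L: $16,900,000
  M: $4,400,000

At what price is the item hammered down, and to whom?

K wins at $78,100,000

Limits in order: 78,300,000 (K) > 78,100,000 (I) > 66,500,000 (F) > 66,200,000 (J) > 54,000,000 (G) > 25,000,000 (H) > …
I is the last rival to drop out, at $78,100,000; K remains and wins at that price.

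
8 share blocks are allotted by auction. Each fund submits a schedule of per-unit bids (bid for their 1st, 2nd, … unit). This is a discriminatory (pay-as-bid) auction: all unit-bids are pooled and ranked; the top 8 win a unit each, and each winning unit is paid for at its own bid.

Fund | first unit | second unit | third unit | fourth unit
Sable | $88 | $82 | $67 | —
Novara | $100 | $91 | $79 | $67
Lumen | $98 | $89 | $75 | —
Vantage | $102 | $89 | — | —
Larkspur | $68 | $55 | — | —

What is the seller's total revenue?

Pooled unit-bids ranked (top 8): 102 (Vantage-1), 100 (Novara-1), 98 (Lumen-1), 91 (Novara-2), 89 (Lumen-2), 89 (Vantage-2), 88 (Sable-1), 82 (Sable-2)
Next rejected bid: $79 (not a price — pay-as-bid).
Each winning unit pays its own bid.
Revenue = 102 + 100 + 98 + 91 + 89 + 89 + 88 + 82 = $739.

Total revenue: $739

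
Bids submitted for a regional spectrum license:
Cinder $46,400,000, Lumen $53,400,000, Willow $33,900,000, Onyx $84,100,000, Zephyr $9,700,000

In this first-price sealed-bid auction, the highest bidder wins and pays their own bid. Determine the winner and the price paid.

Onyx pays $84,100,000

Bids in order: 84,100,000 (Onyx) > 53,400,000 (Lumen) > 46,400,000 (Cinder) > 33,900,000 (Willow) > 9,700,000 (Zephyr)
Onyx has the highest bid and pays exactly that: $84,100,000.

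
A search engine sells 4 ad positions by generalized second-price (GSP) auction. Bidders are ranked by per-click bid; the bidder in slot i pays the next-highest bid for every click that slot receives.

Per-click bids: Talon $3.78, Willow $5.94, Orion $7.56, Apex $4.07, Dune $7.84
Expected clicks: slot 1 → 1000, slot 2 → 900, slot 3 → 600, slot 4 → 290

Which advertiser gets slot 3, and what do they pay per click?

Ranked by bid: $7.84 (Dune) > $7.56 (Orion) > $5.94 (Willow) > $4.07 (Apex) > $3.78 (Talon)
Slot 3 goes to the third-ranked bidder, Willow, who pays the next bid down: $4.07/click.

Willow; $4.07 per click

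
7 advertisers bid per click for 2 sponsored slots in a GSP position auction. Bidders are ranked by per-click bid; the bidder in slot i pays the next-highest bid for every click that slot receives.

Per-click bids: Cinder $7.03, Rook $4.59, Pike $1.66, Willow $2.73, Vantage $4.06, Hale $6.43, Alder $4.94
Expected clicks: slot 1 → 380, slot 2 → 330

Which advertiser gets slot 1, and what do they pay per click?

Sorting advertisers: $7.03 (Cinder) > $6.43 (Hale) > $4.94 (Alder) > …
Slot 1 goes to the first-ranked bidder, Cinder, who pays the next bid down: $6.43/click.

Cinder; $6.43 per click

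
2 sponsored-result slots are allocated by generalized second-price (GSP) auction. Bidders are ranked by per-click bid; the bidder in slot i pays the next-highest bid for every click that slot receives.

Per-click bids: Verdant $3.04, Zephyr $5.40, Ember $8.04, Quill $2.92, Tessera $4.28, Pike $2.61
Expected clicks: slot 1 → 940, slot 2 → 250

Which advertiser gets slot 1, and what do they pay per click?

Ember; $5.40 per click

Sorting advertisers: $8.04 (Ember) > $5.40 (Zephyr) > $4.28 (Tessera) > …
Slot 1 goes to the first-ranked bidder, Ember, who pays the next bid down: $5.40/click.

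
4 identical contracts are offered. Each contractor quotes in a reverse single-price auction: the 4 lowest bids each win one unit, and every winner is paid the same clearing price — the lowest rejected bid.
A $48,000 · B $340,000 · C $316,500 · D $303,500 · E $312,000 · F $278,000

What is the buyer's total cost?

Total cost: $1,266,000

Sorting: 48,000 (A), 278,000 (F), 303,500 (D), 312,000 (E), 316,500 (C), 340,000 (B)
The 4 lowest are A, F, D, E.
Clearing price = lowest rejected bid = $316,500.
Total cost = 4 × $316,500 = $1,266,000.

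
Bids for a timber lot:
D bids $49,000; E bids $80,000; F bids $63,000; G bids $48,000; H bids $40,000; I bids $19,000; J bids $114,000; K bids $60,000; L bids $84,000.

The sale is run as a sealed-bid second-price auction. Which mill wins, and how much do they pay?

Sorting bids: 114,000 (J) > 84,000 (L) > 80,000 (E) > 63,000 (F) > 60,000 (K) > 49,000 (D) > …
Second-price: J pays L's bid of $84,000.

J pays $84,000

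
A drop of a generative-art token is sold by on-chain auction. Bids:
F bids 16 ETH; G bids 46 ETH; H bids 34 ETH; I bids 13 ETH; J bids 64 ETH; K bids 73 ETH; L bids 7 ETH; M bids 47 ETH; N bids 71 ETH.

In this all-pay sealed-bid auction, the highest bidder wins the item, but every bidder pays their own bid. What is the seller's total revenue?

Sorting bids: 73 (K) > 71 (N) > 64 (J) > 47 (M) > 46 (G) > 34 (H) > …
Every bidder forfeits their bid regardless of winning.
Revenue = 16 + 46 + 34 + 13 + 64 + 73 + 7 + 47 + 71 = 371 ETH.

Total revenue: 371 ETH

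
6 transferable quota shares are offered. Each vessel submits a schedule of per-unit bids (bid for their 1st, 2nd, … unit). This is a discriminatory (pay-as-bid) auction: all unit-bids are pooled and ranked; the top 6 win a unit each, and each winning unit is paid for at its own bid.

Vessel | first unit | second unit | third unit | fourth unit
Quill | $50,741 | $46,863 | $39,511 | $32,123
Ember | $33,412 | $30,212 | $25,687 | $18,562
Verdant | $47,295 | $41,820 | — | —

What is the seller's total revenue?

Total revenue: $259,642

Merging the schedules and taking the best 6: 50,741 (Quill-1), 47,295 (Verdant-1), 46,863 (Quill-2), 41,820 (Verdant-2), 39,511 (Quill-3), 33,412 (Ember-1)
Next rejected bid: $32,123 (not a price — pay-as-bid).
Each winning unit pays its own bid.
Revenue = 50,741 + 47,295 + 46,863 + 41,820 + 39,511 + 33,412 = $259,642.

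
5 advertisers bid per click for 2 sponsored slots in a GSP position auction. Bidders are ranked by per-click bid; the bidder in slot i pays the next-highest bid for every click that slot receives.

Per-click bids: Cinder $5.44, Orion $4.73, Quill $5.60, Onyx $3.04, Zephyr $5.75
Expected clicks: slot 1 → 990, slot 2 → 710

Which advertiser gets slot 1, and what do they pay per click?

Per-click bids in order: $5.75 (Zephyr) > $5.60 (Quill) > $5.44 (Cinder) > …
Slot 1 goes to the first-ranked bidder, Zephyr, who pays the next bid down: $5.60/click.

Zephyr; $5.60 per click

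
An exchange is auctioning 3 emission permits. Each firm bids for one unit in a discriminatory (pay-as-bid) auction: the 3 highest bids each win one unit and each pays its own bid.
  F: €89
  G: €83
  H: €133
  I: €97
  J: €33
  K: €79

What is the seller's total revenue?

Total revenue: €319

Bids ranked high→low: 133 (H), 97 (I), 89 (F), 83 (G), 79 (K), …
The 3 highest are H, I, F.
Total revenue = 133 + 97 + 89 = €319.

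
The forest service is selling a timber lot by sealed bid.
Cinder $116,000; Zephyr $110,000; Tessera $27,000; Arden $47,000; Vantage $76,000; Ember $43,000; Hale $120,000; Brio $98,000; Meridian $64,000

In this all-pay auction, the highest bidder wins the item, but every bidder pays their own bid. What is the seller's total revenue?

Total revenue: $701,000

Bids ranked: 120,000 (Hale) > 116,000 (Cinder) > 110,000 (Zephyr) > 98,000 (Brio) > 76,000 (Vantage) > 64,000 (Meridian) > …
Hale wins with the top bid; all bids are sunk regardless.
Every bidder forfeits their bid regardless of winning.
Revenue = 116,000 + 110,000 + 27,000 + 47,000 + 76,000 + 43,000 + 120,000 + 98,000 + 64,000 = $701,000.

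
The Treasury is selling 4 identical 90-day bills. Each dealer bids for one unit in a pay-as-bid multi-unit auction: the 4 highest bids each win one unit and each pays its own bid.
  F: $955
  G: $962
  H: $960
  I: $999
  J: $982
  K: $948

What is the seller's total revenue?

Bids ranked high→low: 999 (I), 982 (J), 962 (G), 960 (H), 955 (F), 948 (K)
Winners (4 units): I, J, G, H.
Total revenue = 999 + 982 + 962 + 960 = $3,903.

Total revenue: $3,903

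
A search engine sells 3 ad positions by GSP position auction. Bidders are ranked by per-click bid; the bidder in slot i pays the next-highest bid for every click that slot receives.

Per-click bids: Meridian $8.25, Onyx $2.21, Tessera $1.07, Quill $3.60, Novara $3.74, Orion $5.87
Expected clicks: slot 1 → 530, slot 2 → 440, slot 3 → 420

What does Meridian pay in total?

Ranked by bid: $8.25 (Meridian) > $5.87 (Orion) > $3.74 (Novara) > $3.60 (Quill) > …
Meridian holds slot 1 → pays next bid $5.87 × 530 clicks = $3111.10.

Meridian pays $3111.10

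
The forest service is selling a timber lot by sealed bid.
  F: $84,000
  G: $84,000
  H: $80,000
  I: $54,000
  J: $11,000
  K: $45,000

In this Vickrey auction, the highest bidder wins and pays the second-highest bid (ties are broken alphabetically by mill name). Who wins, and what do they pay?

Rule: the highest bidder wins and pays the second-highest bid.
Sorting bids: 84,000 (F) > 84,000 (G) > 80,000 (H) > 54,000 (I) > 45,000 (K) > 11,000 (J)
Tie at $84,000 → F wins by tie-break.
F is highest; pays the second-highest bid, $84,000.

F pays $84,000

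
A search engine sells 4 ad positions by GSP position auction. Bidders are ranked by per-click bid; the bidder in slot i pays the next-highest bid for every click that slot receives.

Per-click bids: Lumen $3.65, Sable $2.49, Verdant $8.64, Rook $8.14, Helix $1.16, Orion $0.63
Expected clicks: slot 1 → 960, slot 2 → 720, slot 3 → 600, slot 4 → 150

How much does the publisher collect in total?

Total revenue: $12110.40

Per-click bids in order: $8.64 (Verdant) > $8.14 (Rook) > $3.65 (Lumen) > $2.49 (Sable) > $1.16 (Helix) > …
Slot 1: Verdant pays $8.14 × 960 = $7814.40
Slot 2: Rook pays $3.65 × 720 = $2628.00
Slot 3: Lumen pays $2.49 × 600 = $1494.00
Slot 4: Sable pays $1.16 × 150 = $174.00
Total = $12110.40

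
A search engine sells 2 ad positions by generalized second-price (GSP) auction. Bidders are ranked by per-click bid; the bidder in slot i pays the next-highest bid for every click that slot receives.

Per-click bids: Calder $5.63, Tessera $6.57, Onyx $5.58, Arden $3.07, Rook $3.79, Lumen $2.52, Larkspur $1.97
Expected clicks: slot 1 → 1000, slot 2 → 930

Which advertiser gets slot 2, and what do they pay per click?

Per-click bids in order: $6.57 (Tessera) > $5.63 (Calder) > $5.58 (Onyx) > …
Slot 2 goes to the second-ranked bidder, Calder, who pays the next bid down: $5.58/click.

Calder; $5.58 per click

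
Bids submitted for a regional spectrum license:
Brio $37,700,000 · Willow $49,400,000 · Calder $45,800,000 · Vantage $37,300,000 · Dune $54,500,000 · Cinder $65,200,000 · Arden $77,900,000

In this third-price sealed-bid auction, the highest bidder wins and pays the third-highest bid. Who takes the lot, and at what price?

Bids ranked: 77,900,000 (Arden) > 65,200,000 (Cinder) > 54,500,000 (Dune) > 49,400,000 (Willow) > 45,800,000 (Calder) > 37,700,000 (Brio) > …
Arden wins; payment is bid #3 in the ranking = $54,500,000.

Arden pays $54,500,000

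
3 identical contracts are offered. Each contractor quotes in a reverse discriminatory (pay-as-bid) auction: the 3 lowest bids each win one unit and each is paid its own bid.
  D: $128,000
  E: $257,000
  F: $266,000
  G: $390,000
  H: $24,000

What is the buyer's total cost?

Total cost: $409,000

Sorting: 24,000 (H), 128,000 (D), 257,000 (E), 266,000 (F), 390,000 (G)
Lowest 3: H, D, E.
Total cost = 24,000 + 128,000 + 257,000 = $409,000.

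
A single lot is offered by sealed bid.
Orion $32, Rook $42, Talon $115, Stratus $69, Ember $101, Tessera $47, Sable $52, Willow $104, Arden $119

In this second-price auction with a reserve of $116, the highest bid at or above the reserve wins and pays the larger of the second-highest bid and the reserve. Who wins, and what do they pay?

Rule: the highest bid at or above the reserve wins and pays the larger of the second-highest bid and the reserve.
Bids ranked: 119 (Arden) > 115 (Talon) > 104 (Willow) > 101 (Ember) > 69 (Stratus) > 52 (Sable) > …
Arden has the top bid at or above the reserve ($119).
Second-highest bid $115 is below the reserve $116, so the reserve binds → payment $116.

Arden pays $116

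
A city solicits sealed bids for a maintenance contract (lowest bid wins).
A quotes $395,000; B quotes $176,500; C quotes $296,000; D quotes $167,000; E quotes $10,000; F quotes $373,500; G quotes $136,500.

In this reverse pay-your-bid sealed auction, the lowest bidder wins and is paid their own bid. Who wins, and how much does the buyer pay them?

E is paid $10,000

Bids in order: 10,000 (E) < 136,500 (G) < 167,000 (D) < 176,500 (B) < 296,000 (C) < 373,500 (F) < …
E is lowest → is paid own bid, $10,000.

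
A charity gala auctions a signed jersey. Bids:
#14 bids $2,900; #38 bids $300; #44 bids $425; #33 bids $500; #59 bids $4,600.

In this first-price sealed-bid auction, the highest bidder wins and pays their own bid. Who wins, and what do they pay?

#59 pays $4,600

Bids in order: 4,600 (#59) > 2,900 (#14) > 500 (#33) > 425 (#44) > 300 (#38)
#59 has the highest bid and pays exactly that: $4,600.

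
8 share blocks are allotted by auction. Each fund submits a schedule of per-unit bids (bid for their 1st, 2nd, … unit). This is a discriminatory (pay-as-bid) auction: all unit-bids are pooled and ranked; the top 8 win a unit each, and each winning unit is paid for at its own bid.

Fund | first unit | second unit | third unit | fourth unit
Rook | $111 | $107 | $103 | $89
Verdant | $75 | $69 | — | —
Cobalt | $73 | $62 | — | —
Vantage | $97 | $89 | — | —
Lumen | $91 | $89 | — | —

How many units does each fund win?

All unit-bids, highest first — top 8: 111 (Rook-1), 107 (Rook-2), 103 (Rook-3), 97 (Vantage-1), 91 (Lumen-1), 89 (Rook-4), 89 (Vantage-2), 89 (Lumen-2)
Next rejected bid: $75 (not a price — pay-as-bid).
Allocation: Lumen 2, Rook 4, Vantage 2.

Lumen 2, Rook 4, Vantage 2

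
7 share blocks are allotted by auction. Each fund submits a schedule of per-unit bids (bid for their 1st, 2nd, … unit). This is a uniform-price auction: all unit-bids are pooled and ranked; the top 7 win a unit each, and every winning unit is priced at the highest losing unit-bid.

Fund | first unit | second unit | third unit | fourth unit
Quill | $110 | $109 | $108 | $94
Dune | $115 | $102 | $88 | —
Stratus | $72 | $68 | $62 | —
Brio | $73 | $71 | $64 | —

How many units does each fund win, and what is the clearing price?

Merging the schedules and taking the best 7: 115 (Dune-1), 110 (Quill-1), 109 (Quill-2), 108 (Quill-3), 102 (Dune-2), 94 (Quill-4), 88 (Dune-3)
Highest rejected unit-bid = $73.
Allocation: Dune 3, Quill 4.

Dune 3, Quill 4; clearing price $73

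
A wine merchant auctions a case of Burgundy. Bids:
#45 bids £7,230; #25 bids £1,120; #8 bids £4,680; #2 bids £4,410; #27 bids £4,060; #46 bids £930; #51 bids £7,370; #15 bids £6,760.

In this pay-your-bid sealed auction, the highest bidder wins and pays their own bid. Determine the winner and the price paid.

#51 pays £7,370

Rule: the highest bidder wins and pays their own bid.
Sorting bids: 7,370 (#51) > 7,230 (#45) > 6,760 (#15) > 4,680 (#8) > 4,410 (#2) > 4,060 (#27) > …
First-price: #51 pays what they bid, £7,370.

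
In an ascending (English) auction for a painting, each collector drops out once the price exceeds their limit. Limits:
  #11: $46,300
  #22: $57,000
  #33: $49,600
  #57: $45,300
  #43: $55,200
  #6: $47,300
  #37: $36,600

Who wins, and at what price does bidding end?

Limits ranked: 57,000 (#22) > 55,200 (#43) > 49,600 (#33) > 47,300 (#6) > 46,300 (#11) > 45,300 (#57) > …
Bidding ends when #43 exits at $55,200; #22 takes it.

#22 wins at $55,200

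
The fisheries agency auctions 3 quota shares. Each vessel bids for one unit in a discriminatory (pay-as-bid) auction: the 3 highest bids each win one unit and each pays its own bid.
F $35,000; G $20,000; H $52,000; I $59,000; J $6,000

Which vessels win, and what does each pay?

I $59,000, H $52,000, F $35,000

Ordering the bids: 59,000 (I), 52,000 (H), 35,000 (F), 20,000 (G), 6,000 (J)
Winners (3 units): I, H, F.
Each winner pays its own bid: I $59,000, H $52,000, F $35,000.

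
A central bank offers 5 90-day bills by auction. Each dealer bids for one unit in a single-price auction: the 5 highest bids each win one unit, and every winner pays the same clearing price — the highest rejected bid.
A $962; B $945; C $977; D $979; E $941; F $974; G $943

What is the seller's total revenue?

Bids ranked high→low: 979 (D), 977 (C), 974 (F), 962 (A), 945 (B), 943 (G), 941 (E)
Winners (5 units): D, C, F, A, B.
First losing bid is G's $943, which sets the uniform price.
Total revenue = 5 × $943 = $4,715.

Total revenue: $4,715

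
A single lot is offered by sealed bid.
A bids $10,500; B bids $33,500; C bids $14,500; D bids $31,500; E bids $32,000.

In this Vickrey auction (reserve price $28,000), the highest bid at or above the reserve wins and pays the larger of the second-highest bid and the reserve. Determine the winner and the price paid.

Vickrey auction (reserve price $28,000): the highest bid at or above the reserve wins and pays the larger of the second-highest bid and the reserve.
Bids in order: 33,500 (B) > 32,000 (E) > 31,500 (D) > 14,500 (C) > 10,500 (A)
Highest eligible bid: B at $33,500.
max(second-highest $32,000, reserve $28,000) = $32,000; the reserve does not bind.

B pays $32,000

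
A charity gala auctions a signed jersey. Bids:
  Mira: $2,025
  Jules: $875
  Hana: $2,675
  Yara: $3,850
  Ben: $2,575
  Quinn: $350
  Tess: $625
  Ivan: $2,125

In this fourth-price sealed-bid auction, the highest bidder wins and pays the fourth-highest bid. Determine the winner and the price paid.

Yara pays $2,125

Fourth-price sealed-bid auction: the highest bidder wins and pays the fourth-highest bid.
Bids ranked: 3,850 (Yara) > 2,675 (Hana) > 2,575 (Ben) > 2,125 (Ivan) > 2,025 (Mira) > 875 (Jules) > …
Yara wins; payment is bid #4 in the ranking = $2,125.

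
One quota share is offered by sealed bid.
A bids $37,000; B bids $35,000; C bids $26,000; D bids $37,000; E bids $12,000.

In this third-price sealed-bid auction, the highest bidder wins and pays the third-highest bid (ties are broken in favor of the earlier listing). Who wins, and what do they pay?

A pays $35,000

Sorting bids: 37,000 (A) > 37,000 (D) > 35,000 (B) > 26,000 (C) > 12,000 (E)
Tie at $37,000 → A wins by tie-break.
A wins; payment is bid #3 in the ranking = $35,000.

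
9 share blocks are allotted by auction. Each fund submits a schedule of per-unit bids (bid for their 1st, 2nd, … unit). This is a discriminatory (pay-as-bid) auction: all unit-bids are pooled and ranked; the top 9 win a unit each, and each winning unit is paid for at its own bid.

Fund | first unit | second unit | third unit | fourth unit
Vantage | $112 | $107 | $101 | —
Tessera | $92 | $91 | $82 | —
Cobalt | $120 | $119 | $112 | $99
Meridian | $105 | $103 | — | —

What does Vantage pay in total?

Pooled unit-bids ranked (top 9): 120 (Cobalt-1), 119 (Cobalt-2), 112 (Vantage-1), 112 (Cobalt-3), 107 (Vantage-2), 105 (Meridian-1), 103 (Meridian-2), 101 (Vantage-3), 99 (Cobalt-4)
Next rejected bid: $92 (not a price — pay-as-bid).
Vantage's winning unit-bids: 112 + 107 + 101 = $320.

Vantage pays $320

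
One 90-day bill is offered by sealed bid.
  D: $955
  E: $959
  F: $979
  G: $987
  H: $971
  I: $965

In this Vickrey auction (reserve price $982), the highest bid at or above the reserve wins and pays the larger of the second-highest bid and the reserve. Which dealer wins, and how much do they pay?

Bids in order: 987 (G) > 979 (F) > 971 (H) > 965 (I) > 959 (E) > 955 (D)
Highest eligible bid: G at $987.
Second-highest bid $979 is below the reserve $982, so the reserve binds → payment $982.

G pays $982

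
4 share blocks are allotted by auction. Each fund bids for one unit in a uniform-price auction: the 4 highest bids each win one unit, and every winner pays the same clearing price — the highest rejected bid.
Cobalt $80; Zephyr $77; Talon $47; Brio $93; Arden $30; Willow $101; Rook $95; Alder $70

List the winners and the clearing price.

Ordering the bids: 101 (Willow), 95 (Rook), 93 (Brio), 80 (Cobalt), 77 (Zephyr), 70 (Alder), …
Winners (4 units): Willow, Rook, Brio, Cobalt.
First losing bid is Zephyr's $77, which sets the uniform price.

Willow, Rook, Brio, Cobalt; each pays $77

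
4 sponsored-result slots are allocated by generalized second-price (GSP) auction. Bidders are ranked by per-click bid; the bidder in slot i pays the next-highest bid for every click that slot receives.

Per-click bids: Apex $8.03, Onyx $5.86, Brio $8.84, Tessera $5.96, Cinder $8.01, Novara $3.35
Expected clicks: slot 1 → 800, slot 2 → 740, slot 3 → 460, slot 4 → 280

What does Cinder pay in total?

Cinder pays $2741.60

Ranked by bid: $8.84 (Brio) > $8.03 (Apex) > $8.01 (Cinder) > $5.96 (Tessera) > $5.86 (Onyx) > …
Cinder holds slot 3 → pays next bid $5.96 × 460 clicks = $2741.60.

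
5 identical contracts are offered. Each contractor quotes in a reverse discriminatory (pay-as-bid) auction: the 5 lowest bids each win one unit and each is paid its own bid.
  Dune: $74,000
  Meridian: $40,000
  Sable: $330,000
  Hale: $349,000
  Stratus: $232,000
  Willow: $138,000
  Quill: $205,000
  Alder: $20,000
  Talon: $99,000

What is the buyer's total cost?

Bids ranked low→high: 20,000 (Alder), 40,000 (Meridian), 74,000 (Dune), 99,000 (Talon), 138,000 (Willow), 205,000 (Quill), 232,000 (Stratus), …
Lowest 5: Alder, Meridian, Dune, Talon, Willow.
Total cost = 20,000 + 40,000 + 74,000 + 99,000 + 138,000 = $371,000.

Total cost: $371,000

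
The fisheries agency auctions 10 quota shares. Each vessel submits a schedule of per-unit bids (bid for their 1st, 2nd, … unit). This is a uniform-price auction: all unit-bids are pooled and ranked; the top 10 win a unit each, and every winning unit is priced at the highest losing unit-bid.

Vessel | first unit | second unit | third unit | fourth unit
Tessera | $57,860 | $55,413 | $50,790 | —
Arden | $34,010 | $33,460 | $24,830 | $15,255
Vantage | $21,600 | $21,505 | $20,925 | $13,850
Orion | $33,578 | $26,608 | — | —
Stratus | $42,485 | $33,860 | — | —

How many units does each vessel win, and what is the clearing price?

Arden 3, Orion 2, Stratus 2, Tessera 3; clearing price $21,600

Pooled unit-bids ranked (top 10): 57,860 (Tessera-1), 55,413 (Tessera-2), 50,790 (Tessera-3), 42,485 (Stratus-1), 34,010 (Arden-1), 33,860 (Stratus-2), 33,578 (Orion-1), 33,460 (Arden-2), 26,608 (Orion-2), 24,830 (Arden-3)
First bid not allocated: $21,600.
Allocation: Arden 3, Orion 2, Stratus 2, Tessera 3.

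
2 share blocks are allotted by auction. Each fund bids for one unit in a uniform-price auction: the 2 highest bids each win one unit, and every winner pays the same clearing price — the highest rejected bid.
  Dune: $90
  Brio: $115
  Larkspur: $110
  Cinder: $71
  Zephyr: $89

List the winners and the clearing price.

Brio, Larkspur; each pays $90

Bids ranked high→low: 115 (Brio), 110 (Larkspur), 90 (Dune), 89 (Zephyr), …
The 2 highest are Brio, Larkspur.
First losing bid is Dune's $90, which sets the uniform price.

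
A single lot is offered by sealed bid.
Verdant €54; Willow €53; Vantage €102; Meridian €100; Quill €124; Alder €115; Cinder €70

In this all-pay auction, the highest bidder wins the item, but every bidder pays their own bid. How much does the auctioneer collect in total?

Total revenue: €618

Sorting bids: 124 (Quill) > 115 (Alder) > 102 (Vantage) > 100 (Meridian) > 70 (Cinder) > 54 (Verdant) > …
Quill wins with the top bid; all bids are sunk regardless.
Every bidder forfeits their bid regardless of winning.
Revenue = 54 + 53 + 102 + 100 + 124 + 115 + 70 = €618.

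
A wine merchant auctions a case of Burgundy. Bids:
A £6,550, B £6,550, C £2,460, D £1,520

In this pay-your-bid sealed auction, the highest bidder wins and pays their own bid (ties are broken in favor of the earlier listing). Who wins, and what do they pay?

A pays £6,550

Sorting bids: 6,550 (A) > 6,550 (B) > 2,460 (C) > 1,520 (D)
A and B tie at £6,550; tie-break gives it to A.
A has the highest bid and pays exactly that: £6,550.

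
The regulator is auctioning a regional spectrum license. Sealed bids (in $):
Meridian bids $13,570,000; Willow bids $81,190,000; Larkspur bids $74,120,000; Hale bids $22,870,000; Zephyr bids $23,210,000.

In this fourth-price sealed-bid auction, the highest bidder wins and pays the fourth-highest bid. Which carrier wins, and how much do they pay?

Rule: the highest bidder wins and pays the fourth-highest bid.
Bids in order: 81,190,000 (Willow) > 74,120,000 (Larkspur) > 23,210,000 (Zephyr) > 22,870,000 (Hale) > 13,570,000 (Meridian)
Willow wins; payment is bid #4 in the ranking = $22,870,000.

Willow pays $22,870,000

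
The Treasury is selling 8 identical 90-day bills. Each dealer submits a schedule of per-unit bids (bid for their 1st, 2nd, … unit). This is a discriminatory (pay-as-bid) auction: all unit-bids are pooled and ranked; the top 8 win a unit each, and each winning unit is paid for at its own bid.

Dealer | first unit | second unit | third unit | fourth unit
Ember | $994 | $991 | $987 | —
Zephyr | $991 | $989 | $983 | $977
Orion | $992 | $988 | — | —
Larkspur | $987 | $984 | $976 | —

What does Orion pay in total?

Merging the schedules and taking the best 8: 994 (Ember-1), 992 (Orion-1), 991 (Ember-2), 991 (Zephyr-1), 989 (Zephyr-2), 988 (Orion-2), 987 (Ember-3), 987 (Larkspur-1)
Next rejected bid: $984 (not a price — pay-as-bid).
Orion's winning unit-bids: 992 + 988 = $1,980.

Orion pays $1,980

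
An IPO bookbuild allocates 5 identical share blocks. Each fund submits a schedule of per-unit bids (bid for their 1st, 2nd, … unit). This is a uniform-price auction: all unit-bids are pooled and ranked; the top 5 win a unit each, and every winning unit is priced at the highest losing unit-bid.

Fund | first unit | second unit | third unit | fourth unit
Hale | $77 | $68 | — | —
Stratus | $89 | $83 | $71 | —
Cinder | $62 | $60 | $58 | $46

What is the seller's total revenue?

All unit-bids, highest first — top 5: 89 (Stratus-1), 83 (Stratus-2), 77 (Hale-1), 71 (Stratus-3), 68 (Hale-2)
The (k+1)-th unit-bid is $62.
Allocation: Hale 2, Stratus 3. Every unit priced at $62.
Revenue = 5 × 62 = $310.

Total revenue: $310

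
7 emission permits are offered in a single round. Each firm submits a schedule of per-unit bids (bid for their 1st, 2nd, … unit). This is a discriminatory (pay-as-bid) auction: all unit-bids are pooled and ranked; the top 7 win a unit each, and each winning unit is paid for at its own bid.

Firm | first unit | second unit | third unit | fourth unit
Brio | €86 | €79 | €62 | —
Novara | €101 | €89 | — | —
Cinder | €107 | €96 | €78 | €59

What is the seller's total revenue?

Total revenue: €636

All unit-bids, highest first — top 7: 107 (Cinder-1), 101 (Novara-1), 96 (Cinder-2), 89 (Novara-2), 86 (Brio-1), 79 (Brio-2), 78 (Cinder-3)
Next rejected bid: €62 (not a price — pay-as-bid).
Each winning unit pays its own bid.
Revenue = 107 + 101 + 96 + 89 + 86 + 79 + 78 = €636.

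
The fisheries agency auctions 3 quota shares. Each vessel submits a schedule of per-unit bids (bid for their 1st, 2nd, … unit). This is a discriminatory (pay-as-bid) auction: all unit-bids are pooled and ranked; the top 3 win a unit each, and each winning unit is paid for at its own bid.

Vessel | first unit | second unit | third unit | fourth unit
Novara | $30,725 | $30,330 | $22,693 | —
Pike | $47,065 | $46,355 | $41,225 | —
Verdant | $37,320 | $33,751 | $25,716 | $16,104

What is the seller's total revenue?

Total revenue: $134,645

Pooled unit-bids ranked (top 3): 47,065 (Pike-1), 46,355 (Pike-2), 41,225 (Pike-3)
Next rejected bid: $37,320 (not a price — pay-as-bid).
Each winning unit pays its own bid.
Revenue = 47,065 + 46,355 + 41,225 = $134,645.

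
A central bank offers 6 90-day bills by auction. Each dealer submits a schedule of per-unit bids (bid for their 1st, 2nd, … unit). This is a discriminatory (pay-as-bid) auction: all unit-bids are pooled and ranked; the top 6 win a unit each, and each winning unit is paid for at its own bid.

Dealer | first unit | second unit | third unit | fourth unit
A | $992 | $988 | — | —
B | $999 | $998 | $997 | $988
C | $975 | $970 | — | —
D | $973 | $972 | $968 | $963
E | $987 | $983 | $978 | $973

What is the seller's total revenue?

All unit-bids, highest first — top 6: 999 (B-1), 998 (B-2), 997 (B-3), 992 (A-1), 988 (A-2), 988 (B-4)
Next rejected bid: $987 (not a price — pay-as-bid).
Each winning unit pays its own bid.
Revenue = 999 + 998 + 997 + 992 + 988 + 988 = $5,962.

Total revenue: $5,962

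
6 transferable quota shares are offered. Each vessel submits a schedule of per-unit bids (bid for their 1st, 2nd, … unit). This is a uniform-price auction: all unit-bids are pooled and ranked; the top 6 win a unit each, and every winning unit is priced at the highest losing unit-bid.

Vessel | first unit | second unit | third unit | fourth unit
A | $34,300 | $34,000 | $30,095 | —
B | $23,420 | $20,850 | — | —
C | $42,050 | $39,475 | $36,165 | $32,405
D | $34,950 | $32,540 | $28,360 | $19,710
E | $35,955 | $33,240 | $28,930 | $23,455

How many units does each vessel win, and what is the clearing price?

All unit-bids, highest first — top 6: 42,050 (C-1), 39,475 (C-2), 36,165 (C-3), 35,955 (E-1), 34,950 (D-1), 34,300 (A-1)
Highest rejected unit-bid = $34,000.
Allocation: A 1, C 3, D 1, E 1.

A 1, C 3, D 1, E 1; clearing price $34,000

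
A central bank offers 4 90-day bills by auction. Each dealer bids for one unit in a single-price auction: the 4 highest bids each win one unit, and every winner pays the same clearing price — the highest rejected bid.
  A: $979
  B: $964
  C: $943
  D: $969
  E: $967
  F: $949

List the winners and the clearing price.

Ordering the bids: 979 (A), 969 (D), 967 (E), 964 (B), 949 (F), 943 (C)
Top 4: A, D, E, B.
Highest unsuccessful bid: $949 → clearing price.

A, D, E, B; each pays $949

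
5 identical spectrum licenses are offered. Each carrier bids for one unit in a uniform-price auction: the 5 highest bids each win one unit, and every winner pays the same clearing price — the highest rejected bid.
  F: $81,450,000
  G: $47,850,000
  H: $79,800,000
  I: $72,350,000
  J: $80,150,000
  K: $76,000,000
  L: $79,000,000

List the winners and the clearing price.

F, J, H, L, K; each pays $72,350,000

Bids ranked high→low: 81,450,000 (F), 80,150,000 (J), 79,800,000 (H), 79,000,000 (L), 76,000,000 (K), 72,350,000 (I), 47,850,000 (G)
Winners (5 units): F, J, H, L, K.
Clearing price = highest rejected bid = $72,350,000.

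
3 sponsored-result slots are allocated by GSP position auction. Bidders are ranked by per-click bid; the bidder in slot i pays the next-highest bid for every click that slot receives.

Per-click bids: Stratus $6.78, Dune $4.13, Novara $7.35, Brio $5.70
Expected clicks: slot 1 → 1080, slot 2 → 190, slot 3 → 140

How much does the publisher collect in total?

Total revenue: $8983.60

Sorting advertisers: $7.35 (Novara) > $6.78 (Stratus) > $5.70 (Brio) > $4.13 (Dune)
Slot 1: Novara pays $6.78 × 1080 = $7322.40
Slot 2: Stratus pays $5.70 × 190 = $1083.00
Slot 3: Brio pays $4.13 × 140 = $578.20
Total = $8983.60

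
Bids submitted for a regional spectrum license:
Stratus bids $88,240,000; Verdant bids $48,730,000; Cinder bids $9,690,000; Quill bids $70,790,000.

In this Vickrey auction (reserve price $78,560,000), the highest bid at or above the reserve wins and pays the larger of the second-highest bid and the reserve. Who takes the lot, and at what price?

Vickrey auction (reserve price $78,560,000): the highest bid at or above the reserve wins and pays the larger of the second-highest bid and the reserve.
Sorting bids: 88,240,000 (Stratus) > 70,790,000 (Quill) > 48,730,000 (Verdant) > 9,690,000 (Cinder)
Stratus has the top bid at or above the reserve ($88,240,000).
Second-highest bid $70,790,000 is below the reserve $78,560,000, so the reserve binds → payment $78,560,000.

Stratus pays $78,560,000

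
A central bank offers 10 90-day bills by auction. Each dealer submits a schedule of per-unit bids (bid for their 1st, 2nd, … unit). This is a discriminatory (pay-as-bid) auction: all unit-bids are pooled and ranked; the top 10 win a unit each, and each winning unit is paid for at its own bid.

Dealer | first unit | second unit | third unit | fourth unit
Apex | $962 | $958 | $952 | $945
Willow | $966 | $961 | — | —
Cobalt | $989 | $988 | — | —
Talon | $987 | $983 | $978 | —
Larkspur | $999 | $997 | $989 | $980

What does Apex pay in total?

Apex pays $0

Pooled unit-bids ranked (top 10): 999 (Larkspur-1), 997 (Larkspur-2), 989 (Cobalt-1), 989 (Larkspur-3), 988 (Cobalt-2), 987 (Talon-1), 983 (Talon-2), 980 (Larkspur-4), 978 (Talon-3), 966 (Willow-1)
Next rejected bid: $962 (not a price — pay-as-bid).
Apex wins no units.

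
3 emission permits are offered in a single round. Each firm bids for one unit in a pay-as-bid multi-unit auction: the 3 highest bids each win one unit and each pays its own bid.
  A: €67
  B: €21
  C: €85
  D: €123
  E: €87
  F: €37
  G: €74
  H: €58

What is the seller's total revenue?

Sorting: 123 (D), 87 (E), 85 (C), 74 (G), 67 (A), …
Winners (3 units): D, E, C.
Total revenue = 123 + 87 + 85 = €295.

Total revenue: €295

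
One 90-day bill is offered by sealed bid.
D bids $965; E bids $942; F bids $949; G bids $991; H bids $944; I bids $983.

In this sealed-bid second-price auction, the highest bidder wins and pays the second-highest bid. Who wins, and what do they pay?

G pays $983

Rule: the highest bidder wins and pays the second-highest bid.
Sorting bids: 991 (G) > 983 (I) > 965 (D) > 949 (F) > 944 (H) > 942 (E)
G wins with the highest bid; price is set by the runner-up at $983.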